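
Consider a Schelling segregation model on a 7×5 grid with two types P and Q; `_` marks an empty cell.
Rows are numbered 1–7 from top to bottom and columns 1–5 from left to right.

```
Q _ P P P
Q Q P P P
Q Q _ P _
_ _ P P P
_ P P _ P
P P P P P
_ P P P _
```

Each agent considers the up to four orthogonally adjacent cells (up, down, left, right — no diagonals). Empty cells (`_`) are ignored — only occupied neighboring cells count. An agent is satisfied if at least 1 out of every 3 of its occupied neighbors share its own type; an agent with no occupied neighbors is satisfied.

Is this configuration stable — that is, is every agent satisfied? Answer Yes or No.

Yes

Row 1: (1,1)Q 1/1 satisfied · (1,3)P 2/2 satisfied · (1,4)P 3/3 satisfied · (1,5)P 2/2 satisfied
Row 2: (2,1)Q 3/3 satisfied · (2,2)Q 2/3 satisfied · (2,3)P 2/3 satisfied · (2,4)P 4/4 satisfied · (2,5)P 2/2 satisfied
Row 3: (3,1)Q 2/2 satisfied · (3,2)Q 2/2 satisfied · (3,4)P 2/2 satisfied
Row 4: (4,3)P 2/2 satisfied · (4,4)P 3/3 satisfied · (4,5)P 2/2 satisfied
Row 5: (5,2)P 2/2 satisfied · (5,3)P 3/3 satisfied · (5,5)P 2/2 satisfied
Row 6: (6,1)P 1/1 satisfied · (6,2)P 4/4 satisfied · (6,3)P 4/4 satisfied · (6,4)P 3/3 satisfied · (6,5)P 2/2 satisfied
Row 7: (7,2)P 2/2 satisfied · (7,3)P 3/3 satisfied · (7,4)P 2/2 satisfied
All meet the threshold, so the configuration is stable.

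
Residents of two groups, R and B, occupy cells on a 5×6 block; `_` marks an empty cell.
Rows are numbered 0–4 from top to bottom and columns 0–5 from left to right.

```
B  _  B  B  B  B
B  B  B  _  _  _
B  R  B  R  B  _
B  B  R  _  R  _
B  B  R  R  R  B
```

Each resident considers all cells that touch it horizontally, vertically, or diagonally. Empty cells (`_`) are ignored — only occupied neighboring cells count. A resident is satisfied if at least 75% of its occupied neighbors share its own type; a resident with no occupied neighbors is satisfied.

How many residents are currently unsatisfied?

12

(0,0)B 2/2 satisfied
(0,2)B 3/3 satisfied
(0,3)B 3/3 satisfied
(0,4)B 2/2 satisfied
(0,5)B 1/1 satisfied
(1,0)B 3/4 satisfied
(1,1)B 6/7 satisfied
(1,2)B 4/6 not
(2,0)B 4/5 satisfied
(2,1)R 1/8 not
(2,2)B 3/6 not
(2,3)R 2/5 not
(2,4)B 0/2 not
(3,0)B 4/5 satisfied
(3,1)B 5/8 not
(3,2)R 4/7 not
(3,4)R 3/5 not
(4,0)B 3/3 satisfied
(4,1)B 3/5 not
(4,2)R 2/4 not
(4,3)R 4/4 satisfied
(4,4)R 2/3 not
(4,5)B 0/2 not
Unsatisfied: (1,2), (2,1), (2,2), (2,3), (2,4), (3,1), (3,2), (3,4), (4,1), (4,2), (4,4), (4,5) — 12 in total.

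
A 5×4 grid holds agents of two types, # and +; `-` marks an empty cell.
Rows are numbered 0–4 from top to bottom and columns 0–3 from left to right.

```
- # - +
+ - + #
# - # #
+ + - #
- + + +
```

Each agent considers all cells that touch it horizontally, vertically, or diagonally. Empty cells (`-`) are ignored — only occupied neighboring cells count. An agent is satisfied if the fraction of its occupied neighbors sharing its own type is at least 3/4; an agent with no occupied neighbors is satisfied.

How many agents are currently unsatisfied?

11

Row 0: (0,1)# 0/2 not · (0,3)+ 1/2 not
Row 1: (1,0)+ 0/2 not · (1,2)+ 1/5 not · (1,3)# 2/4 not
Row 2: (2,0)# 0/3 not · (2,2)# 3/5 not · (2,3)# 3/4 satisfied
Row 3: (3,0)+ 2/3 not · (3,1)+ 3/5 not · (3,3)# 2/4 not
Row 4: (4,1)+ 3/3 satisfied · (4,2)+ 3/4 satisfied · (4,3)+ 1/2 not
Unsatisfied: (0,1), (0,3), (1,0), (1,2), (1,3), (2,0), (2,2), (3,0), (3,1), (3,3), (4,3) — 11 in total.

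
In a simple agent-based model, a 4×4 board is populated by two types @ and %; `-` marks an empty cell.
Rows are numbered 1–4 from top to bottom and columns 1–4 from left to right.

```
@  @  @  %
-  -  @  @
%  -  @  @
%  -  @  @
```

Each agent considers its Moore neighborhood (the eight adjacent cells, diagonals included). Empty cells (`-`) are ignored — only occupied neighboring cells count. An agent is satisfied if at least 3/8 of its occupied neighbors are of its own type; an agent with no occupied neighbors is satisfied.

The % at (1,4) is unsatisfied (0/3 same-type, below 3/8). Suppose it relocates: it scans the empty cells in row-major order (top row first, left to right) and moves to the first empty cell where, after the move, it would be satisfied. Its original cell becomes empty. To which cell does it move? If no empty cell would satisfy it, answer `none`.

(3,2)

Vacating (1,4). Empty cells in order:
  (2,1): 1/3 same-type → still unsatisfied.
  (2,2): 1/6 same-type → still unsatisfied.
  (3,2): 2/5 same-type → satisfied — stop here.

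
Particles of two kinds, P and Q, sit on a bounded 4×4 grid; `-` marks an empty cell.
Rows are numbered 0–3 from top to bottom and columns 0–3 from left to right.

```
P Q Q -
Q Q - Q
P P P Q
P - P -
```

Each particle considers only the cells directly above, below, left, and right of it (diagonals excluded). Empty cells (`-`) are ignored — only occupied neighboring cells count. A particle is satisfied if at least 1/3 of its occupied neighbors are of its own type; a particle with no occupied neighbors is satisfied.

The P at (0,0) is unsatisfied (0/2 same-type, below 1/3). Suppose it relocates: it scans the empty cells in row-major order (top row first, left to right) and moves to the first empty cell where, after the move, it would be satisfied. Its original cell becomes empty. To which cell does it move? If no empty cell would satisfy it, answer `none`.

(3,1)

Vacating (0,0). Empty cells in order:
  (0,3): 0/2 same-type → still unsatisfied.
  (1,2): 1/4 same-type → still unsatisfied.
  (3,1): 3/3 same-type → satisfied — stop here.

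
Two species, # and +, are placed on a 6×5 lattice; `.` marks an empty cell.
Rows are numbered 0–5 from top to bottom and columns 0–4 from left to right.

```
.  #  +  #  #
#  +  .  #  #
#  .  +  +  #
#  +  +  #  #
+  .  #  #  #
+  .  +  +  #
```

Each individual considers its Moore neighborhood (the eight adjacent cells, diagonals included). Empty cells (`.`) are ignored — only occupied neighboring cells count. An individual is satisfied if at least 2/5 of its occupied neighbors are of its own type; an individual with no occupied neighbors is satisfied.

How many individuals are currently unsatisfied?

7

Row 0: (0,1)# 1/3 not · (0,2)+ 1/4 not · (0,3)# 3/4 satisfied · (0,4)# 3/3 satisfied
Row 1: (1,0)# 2/3 satisfied · (1,1)+ 2/5 satisfied · (1,3)# 4/7 satisfied · (1,4)# 4/5 satisfied
Row 2: (2,0)# 2/4 satisfied · (2,2)+ 4/6 satisfied · (2,3)+ 2/7 not · (2,4)# 4/5 satisfied
Row 3: (3,0)# 1/3 not · (3,1)+ 3/6 satisfied · (3,2)+ 3/6 satisfied · (3,3)# 5/8 satisfied · (3,4)# 4/5 satisfied
Row 4: (4,0)+ 2/3 satisfied · (4,2)# 2/6 not · (4,3)# 5/8 satisfied · (4,4)# 4/5 satisfied
Row 5: (5,0)+ 1/1 satisfied · (5,2)+ 1/3 not · (5,3)+ 1/5 not · (5,4)# 2/3 satisfied
Unsatisfied: (0,1), (0,2), (2,3), (3,0), (4,2), (5,2), (5,3) — 7 in total.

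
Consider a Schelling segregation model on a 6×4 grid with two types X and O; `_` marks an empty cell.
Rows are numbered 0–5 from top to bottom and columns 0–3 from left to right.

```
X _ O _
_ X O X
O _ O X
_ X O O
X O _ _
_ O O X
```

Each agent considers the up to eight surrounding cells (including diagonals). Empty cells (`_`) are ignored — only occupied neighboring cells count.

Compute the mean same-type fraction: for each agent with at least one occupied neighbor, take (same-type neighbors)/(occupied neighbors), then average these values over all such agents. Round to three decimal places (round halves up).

0.409

Row 0: (0,0)X 1/1 · (0,2)O 1/3
Row 1: (1,1)X 1/5 · (1,2)O 2/5 · (1,3)X 1/4
Row 2: (2,0)O 0/2 · (2,2)O 3/7 · (2,3)X 1/5
Row 3: (3,1)X 1/5 · (3,2)O 3/5 · (3,3)O 2/3
Row 4: (4,0)X 1/3 · (4,1)O 3/5
Row 5: (5,1)O 2/3 · (5,2)O 2/3 · (5,3)X 0/1
Sum over 16 agents: 1/1 + 1/3 + 1/5 + 2/5 + 1/4 + 0/2 + 3/7 + 1/5 + 1/5 + 3/5 + 2/3 + 1/3 + 3/5 + 2/3 + 2/3 + 0/1 = 2749/420; mean = 2749/420 ÷ 16 = 2749/6720 = 0.409077… → 0.409.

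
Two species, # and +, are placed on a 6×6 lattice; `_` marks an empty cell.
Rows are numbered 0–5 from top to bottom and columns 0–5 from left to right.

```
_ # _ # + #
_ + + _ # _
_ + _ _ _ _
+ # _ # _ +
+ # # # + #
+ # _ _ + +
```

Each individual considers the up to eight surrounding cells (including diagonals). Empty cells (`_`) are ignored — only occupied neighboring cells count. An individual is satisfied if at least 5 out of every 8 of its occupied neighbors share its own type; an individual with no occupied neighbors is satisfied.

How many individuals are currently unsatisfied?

(0,1)# 0/2 not
(0,3)# 1/3 not
(0,4)+ 0/3 not
(0,5)# 1/2 not
(1,1)+ 2/3 satisfied
(1,2)+ 2/4 not
(1,4)# 2/3 satisfied
(2,1)+ 3/4 satisfied
(3,0)+ 2/4 not
(3,1)# 2/5 not
(3,3)# 2/3 satisfied
(3,5)+ 1/2 not
(4,0)+ 2/5 not
(4,1)# 3/6 not
(4,2)# 5/5 satisfied
(4,3)# 2/4 not
(4,4)+ 3/6 not
(4,5)# 0/4 not
(5,0)+ 1/3 not
(5,1)# 2/4 not
(5,4)+ 2/4 not
(5,5)+ 2/3 satisfied
Unsatisfied: (0,1), (0,3), (0,4), (0,5), (1,2), (3,0), (3,1), (3,5), (4,0), (4,1), (4,3), (4,4), (4,5), (5,0), (5,1), (5,4) — 16 in total.

16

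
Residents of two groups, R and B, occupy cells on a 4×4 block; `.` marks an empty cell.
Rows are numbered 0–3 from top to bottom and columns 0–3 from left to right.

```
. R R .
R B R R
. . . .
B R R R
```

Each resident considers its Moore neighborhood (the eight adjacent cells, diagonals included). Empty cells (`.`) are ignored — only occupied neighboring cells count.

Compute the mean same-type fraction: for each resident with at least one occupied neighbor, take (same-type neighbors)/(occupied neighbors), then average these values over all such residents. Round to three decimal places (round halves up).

Row 0: (0,1)R 3/4 · (0,2)R 3/4
Row 1: (1,0)R 1/2 · (1,1)B 0/4 · (1,2)R 3/4 · (1,3)R 2/2
Row 3: (3,0)B 0/1 · (3,1)R 1/2 · (3,2)R 2/2 · (3,3)R 1/1
Sum over 10 residents: 3/4 + 3/4 + 1/2 + 0/4 + 3/4 + 2/2 + 0/1 + 1/2 + 2/2 + 1/1 = 25/4; mean = 25/4 ÷ 10 = 5/8 = 0.625 → 0.625.

0.625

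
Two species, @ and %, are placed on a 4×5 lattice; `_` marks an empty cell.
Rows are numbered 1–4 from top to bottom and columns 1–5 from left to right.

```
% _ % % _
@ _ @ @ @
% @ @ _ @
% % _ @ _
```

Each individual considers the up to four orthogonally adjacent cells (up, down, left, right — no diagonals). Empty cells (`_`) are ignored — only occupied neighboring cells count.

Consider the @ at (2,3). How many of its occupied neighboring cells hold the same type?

2

Occupied neighbors of (2,3): (1,3)=%, (3,3)=@, (2,4)=@.
Same type (@): 2 of 3.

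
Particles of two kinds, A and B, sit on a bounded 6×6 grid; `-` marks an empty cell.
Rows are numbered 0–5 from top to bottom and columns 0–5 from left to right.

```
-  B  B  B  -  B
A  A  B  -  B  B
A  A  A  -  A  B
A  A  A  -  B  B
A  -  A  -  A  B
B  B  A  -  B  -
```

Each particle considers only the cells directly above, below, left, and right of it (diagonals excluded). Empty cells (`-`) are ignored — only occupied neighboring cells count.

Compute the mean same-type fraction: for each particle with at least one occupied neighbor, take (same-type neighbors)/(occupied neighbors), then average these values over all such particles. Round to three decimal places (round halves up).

(0,1)B 1/2
(0,2)B 3/3
(0,3)B 1/1
(0,5)B 1/1
(1,0)A 2/2
(1,1)A 2/4
(1,2)B 1/3
(1,4)B 1/2
(1,5)B 3/3
(2,0)A 3/3
(2,1)A 4/4
(2,2)A 2/3
(2,4)A 0/3
(2,5)B 2/3
(3,0)A 3/3
(3,1)A 3/3
(3,2)A 3/3
(3,4)B 1/3
(3,5)B 3/3
(4,0)A 1/2
(4,2)A 2/2
(4,4)A 0/3
(4,5)B 1/2
(5,0)B 1/2
(5,1)B 1/2
(5,2)A 1/2
(5,4)B 0/1
Sum over 27 particles: 1/2 + 3/3 + 1/1 + 1/1 + 2/2 + 2/4 + 1/3 + 1/2 + 3/3 + 3/3 + 4/4 + 2/3 + 0/3 + 2/3 + 3/3 + 3/3 + 3/3 + 1/3 + 3/3 + 1/2 + 2/2 + 0/3 + 1/2 + 1/2 + 1/2 + 1/2 + 0/1 = 18; mean = 18 ÷ 27 = 2/3 = 0.666666… → 0.667.

0.667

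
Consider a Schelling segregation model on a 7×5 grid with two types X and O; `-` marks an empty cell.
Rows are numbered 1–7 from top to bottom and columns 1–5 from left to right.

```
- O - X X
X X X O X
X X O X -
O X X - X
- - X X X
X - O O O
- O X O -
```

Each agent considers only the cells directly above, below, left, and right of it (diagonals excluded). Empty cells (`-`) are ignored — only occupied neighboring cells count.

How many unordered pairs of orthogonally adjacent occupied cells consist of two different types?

Scan each occupied cell's neighbors to the right and below so each pair is counted once.
From row 1: 2 unlike of 4 pairs (running 2/4).
From row 2: 4 unlike of 8 pairs (running 6/12).
From row 3: 4 unlike of 6 pairs (running 10/18).
From row 4: 1 unlike of 4 pairs (running 11/22).
From row 5: 3 unlike of 5 pairs (running 14/27).
From row 6: 1 unlike of 4 pairs (running 15/31).
From row 7: 2 unlike of 2 pairs (running 17/33).
Total adjacent occupied pairs: 33; unlike-type pairs: 17.

17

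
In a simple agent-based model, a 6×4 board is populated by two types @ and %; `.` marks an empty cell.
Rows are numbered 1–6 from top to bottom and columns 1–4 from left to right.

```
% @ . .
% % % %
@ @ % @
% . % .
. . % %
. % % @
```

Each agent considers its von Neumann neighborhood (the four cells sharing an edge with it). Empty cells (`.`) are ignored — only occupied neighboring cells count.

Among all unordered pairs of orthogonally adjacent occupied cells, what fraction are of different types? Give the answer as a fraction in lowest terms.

Scan each occupied cell's neighbors to the right and below so each pair is counted once.
From row 1: 2 unlike of 3 pairs (running 2/3).
From row 2: 3 unlike of 7 pairs (running 5/10).
From row 3: 3 unlike of 5 pairs (running 8/15).
From row 4: 0 unlike of 1 pairs (running 8/16).
From row 5: 1 unlike of 3 pairs (running 9/19).
From row 6: 1 unlike of 2 pairs (running 10/21).
Total adjacent occupied pairs: 21; unlike-type pairs: 10.
10/21 is already in lowest terms.

10/21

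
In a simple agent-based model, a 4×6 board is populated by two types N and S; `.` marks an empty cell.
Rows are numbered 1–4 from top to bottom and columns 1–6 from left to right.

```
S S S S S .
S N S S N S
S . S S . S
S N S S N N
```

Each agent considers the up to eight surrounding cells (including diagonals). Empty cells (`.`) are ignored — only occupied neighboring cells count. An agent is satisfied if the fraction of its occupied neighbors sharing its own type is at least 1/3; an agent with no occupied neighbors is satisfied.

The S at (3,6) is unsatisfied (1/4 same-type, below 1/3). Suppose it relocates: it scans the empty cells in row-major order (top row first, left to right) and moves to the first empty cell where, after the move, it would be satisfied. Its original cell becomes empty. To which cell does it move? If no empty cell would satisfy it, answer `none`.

Vacating (3,6). Empty cells in order:
  (1,6): 2/3 same-type → satisfied — stop here.

(1,6)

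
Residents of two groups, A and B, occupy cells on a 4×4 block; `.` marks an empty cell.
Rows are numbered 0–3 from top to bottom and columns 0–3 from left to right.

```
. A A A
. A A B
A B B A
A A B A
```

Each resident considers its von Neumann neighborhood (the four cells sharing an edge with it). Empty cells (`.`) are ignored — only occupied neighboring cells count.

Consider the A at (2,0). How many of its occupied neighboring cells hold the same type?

Occupied neighbors of (2,0): (3,0)=A, (2,1)=B.
Same type (A): 1 of 2.

1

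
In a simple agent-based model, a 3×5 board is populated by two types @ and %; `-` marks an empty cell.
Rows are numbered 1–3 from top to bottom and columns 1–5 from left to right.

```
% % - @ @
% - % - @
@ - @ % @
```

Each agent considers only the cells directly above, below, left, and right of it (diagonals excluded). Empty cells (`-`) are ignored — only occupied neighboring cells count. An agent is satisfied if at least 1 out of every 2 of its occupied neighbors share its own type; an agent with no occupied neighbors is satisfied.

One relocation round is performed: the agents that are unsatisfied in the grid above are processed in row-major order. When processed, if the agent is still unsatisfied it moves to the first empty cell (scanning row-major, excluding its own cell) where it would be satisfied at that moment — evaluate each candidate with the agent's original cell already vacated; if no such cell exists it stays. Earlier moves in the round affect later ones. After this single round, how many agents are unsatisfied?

Initially unsatisfied (in order): (2,3), (3,1), (3,3), (3,4).
  (2,3) → (1,3).
  (3,1) → (2,3).
  (3,3): now satisfied by earlier moves; stays.
  (3,4) → (2,2).
Resulting grid:
% % % @ @
% % @ - @
- - @ - @
Unsatisfied now: (1,3), (2,3).

2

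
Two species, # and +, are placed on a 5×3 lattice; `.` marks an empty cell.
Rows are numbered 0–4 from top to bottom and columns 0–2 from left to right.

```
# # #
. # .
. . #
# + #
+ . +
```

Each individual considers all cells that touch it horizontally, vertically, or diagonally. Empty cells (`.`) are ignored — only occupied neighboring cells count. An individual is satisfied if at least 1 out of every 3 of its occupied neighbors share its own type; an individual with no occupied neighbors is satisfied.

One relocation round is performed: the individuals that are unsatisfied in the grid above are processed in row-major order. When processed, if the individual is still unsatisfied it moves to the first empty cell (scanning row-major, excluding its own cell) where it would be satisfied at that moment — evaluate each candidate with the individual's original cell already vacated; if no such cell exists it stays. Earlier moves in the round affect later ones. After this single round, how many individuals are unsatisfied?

Initially unsatisfied (in order): (3,0).
  (3,0) → (1,0).
Resulting grid:
# # #
# # .
. . #
. + #
+ . +
All satisfied now.

0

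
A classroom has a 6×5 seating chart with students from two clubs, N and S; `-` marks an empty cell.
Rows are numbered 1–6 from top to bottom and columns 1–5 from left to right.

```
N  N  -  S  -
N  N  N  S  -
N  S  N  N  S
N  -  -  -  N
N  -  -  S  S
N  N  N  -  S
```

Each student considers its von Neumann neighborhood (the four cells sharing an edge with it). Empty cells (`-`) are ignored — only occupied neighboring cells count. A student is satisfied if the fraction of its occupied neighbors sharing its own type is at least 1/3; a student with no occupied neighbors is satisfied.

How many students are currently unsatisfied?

(1,1)N 2/2 satisfied
(1,2)N 2/2 satisfied
(1,4)S 1/1 satisfied
(2,1)N 3/3 satisfied
(2,2)N 3/4 satisfied
(2,3)N 2/3 satisfied
(2,4)S 1/3 satisfied
(3,1)N 2/3 satisfied
(3,2)S 0/3 not
(3,3)N 2/3 satisfied
(3,4)N 1/3 satisfied
(3,5)S 0/2 not
(4,1)N 2/2 satisfied
(4,5)N 0/2 not
(5,1)N 2/2 satisfied
(5,4)S 1/1 satisfied
(5,5)S 2/3 satisfied
(6,1)N 2/2 satisfied
(6,2)N 2/2 satisfied
(6,3)N 1/1 satisfied
(6,5)S 1/1 satisfied
Unsatisfied: (3,2), (3,5), (4,5) — 3 in total.

3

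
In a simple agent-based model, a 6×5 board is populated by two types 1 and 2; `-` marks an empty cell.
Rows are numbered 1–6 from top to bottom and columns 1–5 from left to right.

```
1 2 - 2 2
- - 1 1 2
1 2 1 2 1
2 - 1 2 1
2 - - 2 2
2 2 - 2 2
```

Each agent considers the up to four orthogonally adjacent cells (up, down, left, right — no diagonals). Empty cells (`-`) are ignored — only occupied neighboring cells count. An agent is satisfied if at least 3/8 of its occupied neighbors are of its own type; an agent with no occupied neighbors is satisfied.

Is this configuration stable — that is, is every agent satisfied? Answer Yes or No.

Row 1: (1,1)1 0/1 ✗ · (1,2)2 0/1 ✗ · (1,4)2 1/2 ✓ · (1,5)2 2/2 ✓
Row 2: (2,3)1 2/2 ✓ · (2,4)1 1/4 ✗ · (2,5)2 1/3 ✗
Row 3: (3,1)1 0/2 ✗ · (3,2)2 0/2 ✗ · (3,3)1 2/4 ✓ · (3,4)2 1/4 ✗ · (3,5)1 1/3 ✗
Row 4: (4,1)2 1/2 ✓ · (4,3)1 1/2 ✓ · (4,4)2 2/4 ✓ · (4,5)1 1/3 ✗
Row 5: (5,1)2 2/2 ✓ · (5,4)2 3/3 ✓ · (5,5)2 2/3 ✓
Row 6: (6,1)2 2/2 ✓ · (6,2)2 1/1 ✓ · (6,4)2 2/2 ✓ · (6,5)2 2/2 ✓
For instance (1,1) has only 0/1 same-type neighbors, below 3/8.

No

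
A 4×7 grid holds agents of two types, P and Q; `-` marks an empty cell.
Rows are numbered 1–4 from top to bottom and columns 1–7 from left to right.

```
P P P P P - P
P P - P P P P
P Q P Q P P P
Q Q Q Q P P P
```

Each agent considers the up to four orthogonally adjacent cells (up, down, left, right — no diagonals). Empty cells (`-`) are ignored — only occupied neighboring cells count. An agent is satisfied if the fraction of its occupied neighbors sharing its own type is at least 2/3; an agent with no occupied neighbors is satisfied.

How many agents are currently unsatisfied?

5

(1,1)P 2/2 satisfied
(1,2)P 3/3 satisfied
(1,3)P 2/2 satisfied
(1,4)P 3/3 satisfied
(1,5)P 2/2 satisfied
(1,7)P 1/1 satisfied
(2,1)P 3/3 satisfied
(2,2)P 2/3 satisfied
(2,4)P 2/3 satisfied
(2,5)P 4/4 satisfied
(2,6)P 3/3 satisfied
(2,7)P 3/3 satisfied
(3,1)P 1/3 not
(3,2)Q 1/4 not
(3,3)P 0/3 not
(3,4)Q 1/4 not
(3,5)P 3/4 satisfied
(3,6)P 4/4 satisfied
(3,7)P 3/3 satisfied
(4,1)Q 1/2 not
(4,2)Q 3/3 satisfied
(4,3)Q 2/3 satisfied
(4,4)Q 2/3 satisfied
(4,5)P 2/3 satisfied
(4,6)P 3/3 satisfied
(4,7)P 2/2 satisfied
Unsatisfied: (3,1), (3,2), (3,3), (3,4), (4,1) — 5 in total.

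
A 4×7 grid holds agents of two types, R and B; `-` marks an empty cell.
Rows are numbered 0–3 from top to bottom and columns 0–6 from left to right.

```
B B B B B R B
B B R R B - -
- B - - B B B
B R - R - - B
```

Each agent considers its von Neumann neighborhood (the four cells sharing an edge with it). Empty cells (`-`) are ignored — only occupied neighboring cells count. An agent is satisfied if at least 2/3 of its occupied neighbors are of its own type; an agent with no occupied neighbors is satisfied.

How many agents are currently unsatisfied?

Row 0: (0,0)B 2/2 satisfied · (0,1)B 3/3 satisfied · (0,2)B 2/3 satisfied · (0,3)B 2/3 satisfied · (0,4)B 2/3 satisfied · (0,5)R 0/2 not · (0,6)B 0/1 not
Row 1: (1,0)B 2/2 satisfied · (1,1)B 3/4 satisfied · (1,2)R 1/3 not · (1,3)R 1/3 not · (1,4)B 2/3 satisfied
Row 2: (2,1)B 1/2 not · (2,4)B 2/2 satisfied · (2,5)B 2/2 satisfied · (2,6)B 2/2 satisfied
Row 3: (3,0)B 0/1 not · (3,1)R 0/2 not · (3,3)R 0/0 satisfied · (3,6)B 1/1 satisfied
Unsatisfied: (0,5), (0,6), (1,2), (1,3), (2,1), (3,0), (3,1) — 7 in total.

7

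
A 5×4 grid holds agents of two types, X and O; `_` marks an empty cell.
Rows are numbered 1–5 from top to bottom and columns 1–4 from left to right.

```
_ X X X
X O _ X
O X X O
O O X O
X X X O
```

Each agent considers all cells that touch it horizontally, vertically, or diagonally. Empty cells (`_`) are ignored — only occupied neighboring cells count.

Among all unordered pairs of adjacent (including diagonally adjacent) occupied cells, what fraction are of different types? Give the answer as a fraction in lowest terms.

Scan each occupied cell's neighbors to the right and below (and the two forward diagonals) so each pair is counted once.
From row 1: 2 unlike of 7 pairs (running 2/7).
From row 2: 5 unlike of 8 pairs (running 7/15).
From row 3: 7 unlike of 13 pairs (running 14/28).
From row 4: 9 unlike of 13 pairs (running 23/41).
From row 5: 1 unlike of 3 pairs (running 24/44).
Total adjacent occupied pairs: 44; unlike-type pairs: 24.
24/44 reduces to 6/11.

6/11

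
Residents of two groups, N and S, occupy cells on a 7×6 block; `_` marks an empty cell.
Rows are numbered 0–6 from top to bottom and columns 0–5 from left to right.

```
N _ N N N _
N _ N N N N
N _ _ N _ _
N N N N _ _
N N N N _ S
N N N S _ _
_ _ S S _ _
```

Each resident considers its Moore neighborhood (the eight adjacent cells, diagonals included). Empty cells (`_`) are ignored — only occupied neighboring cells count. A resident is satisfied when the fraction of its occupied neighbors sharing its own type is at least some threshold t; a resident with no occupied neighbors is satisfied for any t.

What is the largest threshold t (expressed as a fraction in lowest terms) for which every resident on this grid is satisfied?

2/5

(0,0)N 1/1
(0,2)N 3/3
(0,3)N 5/5
(0,4)N 4/4
(1,0)N 2/2
(1,2)N 4/4
(1,3)N 6/6
(1,4)N 5/5
(1,5)N 2/2
(2,0)N 3/3
(2,3)N 5/5
(3,0)N 4/4
(3,1)N 6/6
(3,2)N 6/6
(3,3)N 4/4
(4,0)N 5/5
(4,1)N 8/8
(4,2)N 7/8
(4,3)N 4/5
(4,5)S — no occupied neighbors
(5,0)N 3/3
(5,1)N 5/6
(5,2)N 4/7
(5,3)S 2/5
(6,2)S 2/4
(6,3)S 2/3
The smallest same-type fraction is 2/5 at (5,3), which reduces to 2/5. Any threshold above that leaves this resident unsatisfied.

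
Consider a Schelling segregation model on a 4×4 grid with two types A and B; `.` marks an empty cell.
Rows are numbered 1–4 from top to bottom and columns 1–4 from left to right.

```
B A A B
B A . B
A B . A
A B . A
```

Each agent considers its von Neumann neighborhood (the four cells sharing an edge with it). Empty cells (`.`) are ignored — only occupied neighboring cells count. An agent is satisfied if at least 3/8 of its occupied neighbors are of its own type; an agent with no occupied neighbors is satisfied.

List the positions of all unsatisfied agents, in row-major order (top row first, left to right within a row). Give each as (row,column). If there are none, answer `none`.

(2,1), (2,2), (3,1), (3,2)

(1,1)B 1/2 ok
(1,2)A 2/3 ok
(1,3)A 1/2 ok
(1,4)B 1/2 ok
(2,1)B 1/3 unhappy
(2,2)A 1/3 unhappy
(2,4)B 1/2 ok
(3,1)A 1/3 unhappy
(3,2)B 1/3 unhappy
(3,4)A 1/2 ok
(4,1)A 1/2 ok
(4,2)B 1/2 ok
(4,4)A 1/1 ok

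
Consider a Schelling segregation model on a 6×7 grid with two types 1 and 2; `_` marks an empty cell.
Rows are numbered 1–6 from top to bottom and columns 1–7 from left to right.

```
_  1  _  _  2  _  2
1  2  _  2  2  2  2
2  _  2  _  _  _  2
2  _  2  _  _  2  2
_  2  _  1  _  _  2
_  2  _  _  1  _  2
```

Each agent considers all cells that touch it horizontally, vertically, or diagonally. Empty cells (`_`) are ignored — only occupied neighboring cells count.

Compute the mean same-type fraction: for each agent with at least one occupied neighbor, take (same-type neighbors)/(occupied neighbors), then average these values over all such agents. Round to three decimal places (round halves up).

(1,2)1 1/2
(1,5)2 3/3
(1,7)2 2/2
(2,1)1 1/3
(2,2)2 2/4
(2,4)2 3/3
(2,5)2 3/3
(2,6)2 5/5
(2,7)2 3/3
(3,1)2 2/3
(3,3)2 3/3
(3,7)2 4/4
(4,1)2 2/2
(4,3)2 2/3
(4,6)2 3/3
(4,7)2 3/3
(5,2)2 3/3
(5,4)1 1/2
(5,7)2 3/3
(6,2)2 1/1
(6,5)1 1/1
(6,7)2 1/1
Sum over 22 agents: 1/2 + 3/3 + 2/2 + 1/3 + 2/4 + 3/3 + 3/3 + 5/5 + 3/3 + 2/3 + 3/3 + 4/4 + 2/2 + 2/3 + 3/3 + 3/3 + 3/3 + 1/2 + 3/3 + 1/1 + 1/1 + 1/1 = 115/6; mean = 115/6 ÷ 22 = 115/132 = 0.871212… → 0.871.

0.871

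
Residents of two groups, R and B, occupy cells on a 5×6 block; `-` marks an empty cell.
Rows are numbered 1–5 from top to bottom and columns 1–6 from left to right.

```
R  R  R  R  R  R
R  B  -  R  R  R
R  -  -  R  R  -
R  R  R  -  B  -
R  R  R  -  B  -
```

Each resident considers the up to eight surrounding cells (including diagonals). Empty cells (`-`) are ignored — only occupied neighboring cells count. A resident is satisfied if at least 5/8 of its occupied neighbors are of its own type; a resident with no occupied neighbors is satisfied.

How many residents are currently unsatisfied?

2

Row 1: (1,1)R 2/3 ✓ · (1,2)R 3/4 ✓ · (1,3)R 3/4 ✓ · (1,4)R 4/4 ✓ · (1,5)R 5/5 ✓ · (1,6)R 3/3 ✓
Row 2: (2,1)R 3/4 ✓ · (2,2)B 0/5 ✗ · (2,4)R 6/6 ✓ · (2,5)R 7/7 ✓ · (2,6)R 4/4 ✓
Row 3: (3,1)R 3/4 ✓ · (3,4)R 4/5 ✓ · (3,5)R 4/5 ✓
Row 4: (4,1)R 4/4 ✓ · (4,2)R 6/6 ✓ · (4,3)R 4/4 ✓ · (4,5)B 1/3 ✗
Row 5: (5,1)R 3/3 ✓ · (5,2)R 5/5 ✓ · (5,3)R 3/3 ✓ · (5,5)B 1/1 ✓
Unsatisfied: (2,2), (4,5) — 2 in total.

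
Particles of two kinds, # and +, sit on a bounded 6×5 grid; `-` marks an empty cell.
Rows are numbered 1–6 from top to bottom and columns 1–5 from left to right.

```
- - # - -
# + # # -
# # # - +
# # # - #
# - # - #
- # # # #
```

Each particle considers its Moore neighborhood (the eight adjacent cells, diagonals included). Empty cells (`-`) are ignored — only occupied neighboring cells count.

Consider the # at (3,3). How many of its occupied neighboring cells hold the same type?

Occupied neighbors of (3,3): (2,2)=+, (2,3)=#, (2,4)=#, (3,2)=#, (4,2)=#, (4,3)=#.
Same type (#): 5 of 6.

5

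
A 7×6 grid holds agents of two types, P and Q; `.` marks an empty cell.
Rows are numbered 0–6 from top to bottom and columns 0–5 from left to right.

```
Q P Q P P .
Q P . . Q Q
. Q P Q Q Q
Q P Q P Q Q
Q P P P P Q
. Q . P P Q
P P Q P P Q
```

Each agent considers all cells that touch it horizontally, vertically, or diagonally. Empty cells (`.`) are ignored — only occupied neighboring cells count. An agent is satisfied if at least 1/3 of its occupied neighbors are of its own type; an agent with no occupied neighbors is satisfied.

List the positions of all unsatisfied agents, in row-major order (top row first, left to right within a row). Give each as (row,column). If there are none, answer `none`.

(0,0)Q 1/3 satisfied
(0,1)P 1/4 not
(0,2)Q 0/3 not
(0,3)P 1/3 satisfied
(0,4)P 1/3 satisfied
(1,0)Q 2/4 satisfied
(1,1)P 2/6 satisfied
(1,4)Q 4/6 satisfied
(1,5)Q 3/4 satisfied
(2,1)Q 3/6 satisfied
(2,2)P 3/6 satisfied
(2,3)Q 4/6 satisfied
(2,4)Q 6/7 satisfied
(2,5)Q 5/5 satisfied
(3,0)Q 2/4 satisfied
(3,1)P 3/7 satisfied
(3,2)Q 2/8 not
(3,3)P 4/8 satisfied
(3,4)Q 5/8 satisfied
(3,5)Q 4/5 satisfied
(4,0)Q 2/4 satisfied
(4,1)P 2/6 satisfied
(4,2)P 5/7 satisfied
(4,3)P 5/7 satisfied
(4,4)P 4/8 satisfied
(4,5)Q 3/5 satisfied
(5,1)Q 2/6 satisfied
(5,3)P 6/7 satisfied
(5,4)P 5/8 satisfied
(5,5)Q 2/5 satisfied
(6,0)P 1/2 satisfied
(6,1)P 1/3 satisfied
(6,2)Q 1/4 not
(6,3)P 3/4 satisfied
(6,4)P 3/5 satisfied
(6,5)Q 1/3 satisfied

(0,1), (0,2), (3,2), (6,2)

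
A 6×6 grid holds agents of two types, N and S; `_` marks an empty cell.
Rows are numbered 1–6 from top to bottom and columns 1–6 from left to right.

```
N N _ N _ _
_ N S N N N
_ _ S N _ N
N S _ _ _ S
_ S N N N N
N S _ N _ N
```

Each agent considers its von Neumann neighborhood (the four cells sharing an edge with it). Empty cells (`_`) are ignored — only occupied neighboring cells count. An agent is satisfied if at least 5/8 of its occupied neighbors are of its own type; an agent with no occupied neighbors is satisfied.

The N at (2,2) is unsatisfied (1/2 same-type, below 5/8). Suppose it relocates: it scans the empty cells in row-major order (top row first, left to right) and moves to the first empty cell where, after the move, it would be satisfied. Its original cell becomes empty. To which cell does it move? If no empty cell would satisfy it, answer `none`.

Vacating (2,2). Empty cells in order:
  (1,3): 2/3 same-type → satisfied — stop here.

(1,3)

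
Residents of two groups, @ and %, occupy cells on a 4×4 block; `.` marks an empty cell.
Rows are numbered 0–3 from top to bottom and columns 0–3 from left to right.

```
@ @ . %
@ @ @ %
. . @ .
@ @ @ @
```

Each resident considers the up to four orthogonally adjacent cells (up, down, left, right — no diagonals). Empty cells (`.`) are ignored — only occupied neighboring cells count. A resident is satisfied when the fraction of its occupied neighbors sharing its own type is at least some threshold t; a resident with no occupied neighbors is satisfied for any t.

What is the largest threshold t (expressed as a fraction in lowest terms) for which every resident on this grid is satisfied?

1/2

(0,0)@ 2/2
(0,1)@ 2/2
(0,3)% 1/1
(1,0)@ 2/2
(1,1)@ 3/3
(1,2)@ 2/3
(1,3)% 1/2
(2,2)@ 2/2
(3,0)@ 1/1
(3,1)@ 2/2
(3,2)@ 3/3
(3,3)@ 1/1
The smallest same-type fraction is 1/2 at (1,3), which reduces to 1/2. Any threshold above that leaves this resident unsatisfied.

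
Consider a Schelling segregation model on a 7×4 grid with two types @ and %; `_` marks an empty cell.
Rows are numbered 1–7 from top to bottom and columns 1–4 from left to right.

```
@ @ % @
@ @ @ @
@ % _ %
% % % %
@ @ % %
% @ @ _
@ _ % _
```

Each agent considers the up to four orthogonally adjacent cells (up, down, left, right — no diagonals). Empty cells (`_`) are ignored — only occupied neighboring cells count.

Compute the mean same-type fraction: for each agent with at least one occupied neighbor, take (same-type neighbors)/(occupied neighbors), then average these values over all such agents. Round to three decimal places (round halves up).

0.535

(1,1)@ 2/2
(1,2)@ 2/3
(1,3)% 0/3
(1,4)@ 1/2
(2,1)@ 3/3
(2,2)@ 3/4
(2,3)@ 2/3
(2,4)@ 2/3
(3,1)@ 1/3
(3,2)% 1/3
(3,4)% 1/2
(4,1)% 1/3
(4,2)% 3/4
(4,3)% 3/3
(4,4)% 3/3
(5,1)@ 1/3
(5,2)@ 2/4
(5,3)% 2/4
(5,4)% 2/2
(6,1)% 0/3
(6,2)@ 2/3
(6,3)@ 1/3
(7,1)@ 0/1
(7,3)% 0/1
Sum over 24 agents: 2/2 + 2/3 + 0/3 + 1/2 + 3/3 + 3/4 + 2/3 + 2/3 + 1/3 + 1/3 + 1/2 + 1/3 + 3/4 + 3/3 + 3/3 + 1/3 + 2/4 + 2/4 + 2/2 + 0/3 + 2/3 + 1/3 + 0/1 + 0/1 = 77/6; mean = 77/6 ÷ 24 = 77/144 = 0.534722… → 0.535.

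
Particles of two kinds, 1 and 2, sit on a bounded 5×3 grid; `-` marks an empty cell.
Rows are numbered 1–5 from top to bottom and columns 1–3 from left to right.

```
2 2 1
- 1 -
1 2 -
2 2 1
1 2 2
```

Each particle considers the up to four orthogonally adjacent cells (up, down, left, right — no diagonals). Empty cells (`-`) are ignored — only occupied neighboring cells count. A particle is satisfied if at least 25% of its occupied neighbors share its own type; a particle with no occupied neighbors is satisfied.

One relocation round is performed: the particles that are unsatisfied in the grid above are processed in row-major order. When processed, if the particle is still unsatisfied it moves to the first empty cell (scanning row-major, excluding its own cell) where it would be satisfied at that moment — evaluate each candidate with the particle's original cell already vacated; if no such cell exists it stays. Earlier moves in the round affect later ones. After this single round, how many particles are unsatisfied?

0

Initially unsatisfied (in order): (1,3), (2,2), (3,1), (4,3), (5,1).
  (1,3) → (2,1).
  (2,2): now satisfied by earlier moves; stays.
  (3,1): now satisfied by earlier moves; stays.
  (4,3) → (2,3).
  (5,1) → (1,3).
Resulting grid:
2 2 1
1 1 1
1 2 -
2 2 -
- 2 2
All satisfied now.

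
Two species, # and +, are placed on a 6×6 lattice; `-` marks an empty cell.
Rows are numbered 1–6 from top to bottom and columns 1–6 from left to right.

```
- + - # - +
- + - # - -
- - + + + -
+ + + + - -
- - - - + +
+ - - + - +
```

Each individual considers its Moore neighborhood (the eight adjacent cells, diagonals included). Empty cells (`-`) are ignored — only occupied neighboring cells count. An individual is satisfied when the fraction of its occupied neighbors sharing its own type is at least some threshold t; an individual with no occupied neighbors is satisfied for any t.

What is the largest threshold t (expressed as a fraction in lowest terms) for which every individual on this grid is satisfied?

1/4

(1,2)+ 1/1
(1,4)# 1/1
(1,6)+ — no occupied neighbors
(2,2)+ 2/2
(2,4)# 1/4
(3,3)+ 5/6
(3,4)+ 4/5
(3,5)+ 2/3
(4,1)+ 1/1
(4,2)+ 3/3
(4,3)+ 4/4
(4,4)+ 5/5
(5,5)+ 4/4
(5,6)+ 2/2
(6,1)+ — no occupied neighbors
(6,4)+ 1/1
(6,6)+ 2/2
The smallest same-type fraction is 1/4 at (2,4), which reduces to 1/4. Any threshold above that leaves this individual unsatisfied.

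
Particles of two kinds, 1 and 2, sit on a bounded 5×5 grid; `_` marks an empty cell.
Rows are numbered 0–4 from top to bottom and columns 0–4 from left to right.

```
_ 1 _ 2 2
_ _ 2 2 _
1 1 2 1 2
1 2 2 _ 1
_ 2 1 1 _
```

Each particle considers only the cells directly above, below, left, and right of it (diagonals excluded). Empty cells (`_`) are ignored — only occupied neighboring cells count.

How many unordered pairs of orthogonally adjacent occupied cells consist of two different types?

Scan each occupied cell's neighbors to the right and below so each pair is counted once.
From row 0: 0 unlike of 2 pairs (running 0/2).
From row 1: 1 unlike of 3 pairs (running 1/5).
From row 2: 5 unlike of 8 pairs (running 6/13).
From row 3: 2 unlike of 4 pairs (running 8/17).
From row 4: 1 unlike of 2 pairs (running 9/19).
Total adjacent occupied pairs: 19; unlike-type pairs: 9.

9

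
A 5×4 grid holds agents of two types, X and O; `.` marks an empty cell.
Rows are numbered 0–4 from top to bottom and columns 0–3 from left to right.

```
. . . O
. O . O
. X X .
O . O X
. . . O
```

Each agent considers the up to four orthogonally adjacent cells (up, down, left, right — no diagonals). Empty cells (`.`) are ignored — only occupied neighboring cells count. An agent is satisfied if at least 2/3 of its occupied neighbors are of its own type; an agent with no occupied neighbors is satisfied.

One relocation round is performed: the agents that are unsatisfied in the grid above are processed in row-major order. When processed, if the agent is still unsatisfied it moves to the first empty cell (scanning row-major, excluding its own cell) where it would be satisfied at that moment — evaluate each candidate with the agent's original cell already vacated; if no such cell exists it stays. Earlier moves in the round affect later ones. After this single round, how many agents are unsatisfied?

Initially unsatisfied (in order): (1,1), (2,1), (2,2), (3,2), (3,3), (4,3).
  (1,1) → (0,0).
  (2,1): now satisfied by earlier moves; stays.
  (2,2) → (1,1).
  (3,2) → (0,2).
  (3,3) → (2,2).
  (4,3): now satisfied by earlier moves; stays.
Resulting grid:
O . O O
. X . O
. X X .
O . . .
. . . O
All satisfied now.

0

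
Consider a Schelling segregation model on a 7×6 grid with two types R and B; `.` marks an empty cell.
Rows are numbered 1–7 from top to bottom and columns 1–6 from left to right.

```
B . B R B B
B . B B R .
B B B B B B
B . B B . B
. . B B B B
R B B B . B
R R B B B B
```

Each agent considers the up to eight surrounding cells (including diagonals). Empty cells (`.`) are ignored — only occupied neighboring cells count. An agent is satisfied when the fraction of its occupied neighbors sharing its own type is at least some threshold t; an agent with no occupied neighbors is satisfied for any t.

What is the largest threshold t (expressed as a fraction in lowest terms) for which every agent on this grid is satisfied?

1/7

(1,1)B 1/1
(1,3)B 2/3
(1,4)R 1/5
(1,5)B 2/4
(1,6)B 1/2
(2,1)B 3/3
(2,3)B 5/6
(2,4)B 6/8
(2,5)R 1/7
(3,1)B 3/3
(3,2)B 6/6
(3,3)B 6/6
(3,4)B 6/7
(3,5)B 5/6
(3,6)B 2/3
(4,1)B 2/2
(4,3)B 6/6
(4,4)B 7/7
(4,6)B 4/4
(5,3)B 6/6
(5,4)B 6/6
(5,5)B 6/6
(5,6)B 3/3
(6,1)R 2/3
(6,2)B 3/6
(6,3)B 6/7
(6,4)B 7/7
(6,6)B 4/4
(7,1)R 2/3
(7,2)R 2/5
(7,3)B 4/5
(7,4)B 4/4
(7,5)B 4/4
(7,6)B 2/2
The smallest same-type fraction is 1/7 at (2,5), which reduces to 1/7. Any threshold above that leaves this agent unsatisfied.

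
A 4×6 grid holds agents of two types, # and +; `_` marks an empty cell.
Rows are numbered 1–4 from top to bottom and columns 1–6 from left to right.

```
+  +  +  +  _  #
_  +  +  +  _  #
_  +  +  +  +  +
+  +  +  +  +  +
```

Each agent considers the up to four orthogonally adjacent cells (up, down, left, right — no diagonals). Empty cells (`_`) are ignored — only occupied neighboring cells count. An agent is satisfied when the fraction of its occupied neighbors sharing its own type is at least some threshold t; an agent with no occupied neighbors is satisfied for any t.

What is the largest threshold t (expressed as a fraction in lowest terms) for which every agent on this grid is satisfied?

1/2

Row 1: (1,1)+ 1/1 · (1,2)+ 3/3 · (1,3)+ 3/3 · (1,4)+ 2/2 · (1,6)# 1/1
Row 2: (2,2)+ 3/3 · (2,3)+ 4/4 · (2,4)+ 3/3 · (2,6)# 1/2
Row 3: (3,2)+ 3/3 · (3,3)+ 4/4 · (3,4)+ 4/4 · (3,5)+ 3/3 · (3,6)+ 2/3
Row 4: (4,1)+ 1/1 · (4,2)+ 3/3 · (4,3)+ 3/3 · (4,4)+ 3/3 · (4,5)+ 3/3 · (4,6)+ 2/2
The smallest same-type fraction is 1/2 at (2,6), which reduces to 1/2. Any threshold above that leaves this agent unsatisfied.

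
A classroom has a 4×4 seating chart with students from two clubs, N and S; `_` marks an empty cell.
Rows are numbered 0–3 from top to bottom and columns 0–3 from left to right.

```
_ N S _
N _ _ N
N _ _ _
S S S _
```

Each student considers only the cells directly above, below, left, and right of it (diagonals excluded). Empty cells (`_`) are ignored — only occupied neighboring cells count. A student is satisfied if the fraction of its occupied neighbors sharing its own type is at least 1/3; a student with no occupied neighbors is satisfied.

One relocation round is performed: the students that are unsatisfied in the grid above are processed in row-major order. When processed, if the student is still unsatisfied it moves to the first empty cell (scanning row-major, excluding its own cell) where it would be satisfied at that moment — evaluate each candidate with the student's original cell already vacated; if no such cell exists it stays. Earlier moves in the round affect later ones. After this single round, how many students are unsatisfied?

0

Initially unsatisfied (in order): (0,1), (0,2).
  (0,1) → (0,0).
  (0,2): now satisfied by earlier moves; stays.
Resulting grid:
N _ S _
N _ _ N
N _ _ _
S S S _
All satisfied now.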